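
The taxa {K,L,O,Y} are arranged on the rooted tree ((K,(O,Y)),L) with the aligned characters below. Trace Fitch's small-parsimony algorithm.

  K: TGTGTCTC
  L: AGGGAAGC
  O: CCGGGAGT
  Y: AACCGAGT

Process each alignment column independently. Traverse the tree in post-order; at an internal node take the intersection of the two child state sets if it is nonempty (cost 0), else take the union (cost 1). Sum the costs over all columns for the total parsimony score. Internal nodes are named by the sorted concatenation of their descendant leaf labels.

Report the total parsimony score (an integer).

12

[col 0] OY: children O:{C}, Y:{A} ∪→ {A,C}; cost 1
[col 0] KOY: children K:{T}, OY:{A,C} ∪→ {A,C,T}; cost 1
[col 0] KLOY: children KOY:{A,C,T}, L:{A} ∩→ {A}; cost 0
[col 1] OY: children O:{C}, Y:{A} ∪→ {A,C}; cost 1
[col 1] KOY: children K:{G}, OY:{A,C} ∪→ {A,C,G}; cost 1
[col 1] KLOY: children KOY:{A,C,G}, L:{G} ∩→ {G}; cost 0
[col 2] OY: children O:{G}, Y:{C} ∪→ {C,G}; cost 1
[col 2] KOY: children K:{T}, OY:{C,G} ∪→ {C,G,T}; cost 1
[col 2] KLOY: children KOY:{C,G,T}, L:{G} ∩→ {G}; cost 0
[col 3] OY: children O:{G}, Y:{C} ∪→ {C,G}; cost 1
[col 3] KOY: children K:{G}, OY:{C,G} ∩→ {G}; cost 0
[col 3] KLOY: children KOY:{G}, L:{G} ∩→ {G}; cost 0
[col 4] OY: children O:{G}, Y:{G} ∩→ {G}; cost 0
[col 4] KOY: children K:{T}, OY:{G} ∪→ {G,T}; cost 1
[col 4] KLOY: children KOY:{G,T}, L:{A} ∪→ {A,G,T}; cost 1
[col 5] OY: children O:{A}, Y:{A} ∩→ {A}; cost 0
[col 5] KOY: children K:{C}, OY:{A} ∪→ {A,C}; cost 1
[col 5] KLOY: children KOY:{A,C}, L:{A} ∩→ {A}; cost 0
[col 6] OY: children O:{G}, Y:{G} ∩→ {G}; cost 0
[col 6] KOY: children K:{T}, OY:{G} ∪→ {G,T}; cost 1
[col 6] KLOY: children KOY:{G,T}, L:{G} ∩→ {G}; cost 0
[col 7] OY: children O:{T}, Y:{T} ∩→ {T}; cost 0
[col 7] KOY: children K:{C}, OY:{T} ∪→ {C,T}; cost 1
[col 7] KLOY: children KOY:{C,T}, L:{C} ∩→ {C}; cost 0
per-site changes: [2, 2, 2, 1, 2, 1, 1, 1]; total = 12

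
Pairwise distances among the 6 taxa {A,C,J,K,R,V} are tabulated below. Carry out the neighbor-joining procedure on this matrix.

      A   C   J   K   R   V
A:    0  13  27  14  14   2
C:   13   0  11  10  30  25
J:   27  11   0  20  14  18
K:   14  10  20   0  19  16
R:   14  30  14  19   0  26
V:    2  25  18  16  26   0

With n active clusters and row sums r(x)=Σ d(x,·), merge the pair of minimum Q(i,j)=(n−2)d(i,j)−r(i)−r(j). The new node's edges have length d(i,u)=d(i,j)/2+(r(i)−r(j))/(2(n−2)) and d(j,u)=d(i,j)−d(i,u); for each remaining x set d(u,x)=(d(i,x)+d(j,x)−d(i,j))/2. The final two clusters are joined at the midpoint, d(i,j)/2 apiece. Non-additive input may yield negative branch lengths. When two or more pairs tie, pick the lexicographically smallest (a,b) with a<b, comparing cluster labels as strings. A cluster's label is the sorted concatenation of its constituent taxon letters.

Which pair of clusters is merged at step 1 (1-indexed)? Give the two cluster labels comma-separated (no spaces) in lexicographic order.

iteration 1: select A,V (d=2, Q=-149); attach at lengths (-9/8, 25/8); label the merged cluster AV
  updated: d(AV,C)=18, d(AV,J)=43/2, d(AV,K)=14, d(AV,R)=19
iteration 2: select J,R (d=14, Q=-213/2); attach at lengths (53/12, 115/12); label the merged cluster JR
  updated: d(AV,JR)=53/4, d(C,JR)=27/2, d(JR,K)=25/2
iteration 3: select AV,JR (d=53/4, Q=-58); attach at lengths (65/8, 41/8); label the merged cluster AJRV
  updated: d(AJRV,C)=73/8, d(AJRV,K)=53/8
iteration 4: select AJRV,C (d=73/8, Q=-103/4); attach at lengths (23/8, 25/4); label the merged cluster ACJRV
  updated: d(ACJRV,K)=15/4
iteration 5: select ACJRV,K (d=15/4); attach at lengths (15/8, 15/8); label the merged cluster ACJKRV
final tree: ((((A:-9/8,V:25/8):65/8,(J:53/12,R:115/12):41/8):23/8,C:25/4):15/8,K:15/8)
total length: 337/8

A,V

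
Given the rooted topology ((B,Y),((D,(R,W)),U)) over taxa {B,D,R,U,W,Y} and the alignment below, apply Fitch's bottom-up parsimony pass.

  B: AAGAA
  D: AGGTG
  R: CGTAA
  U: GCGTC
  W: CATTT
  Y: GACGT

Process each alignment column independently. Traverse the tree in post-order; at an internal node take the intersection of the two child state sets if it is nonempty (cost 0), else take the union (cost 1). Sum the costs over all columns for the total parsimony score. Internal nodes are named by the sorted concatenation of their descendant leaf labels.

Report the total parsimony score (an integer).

[col 0] BY: children B:{A}, Y:{G} ∪→ {A,G}; cost 1
[col 0] RW: children R:{C}, W:{C} ∩→ {C}; cost 0
[col 0] DRW: children D:{A}, RW:{C} ∪→ {A,C}; cost 1
[col 0] DRUW: children DRW:{A,C}, U:{G} ∪→ {A,C,G}; cost 1
[col 0] BDRUWY: children BY:{A,G}, DRUW:{A,C,G} ∩→ {A,G}; cost 0
[col 1] BY: children B:{A}, Y:{A} ∩→ {A}; cost 0
[col 1] RW: children R:{G}, W:{A} ∪→ {A,G}; cost 1
[col 1] DRW: children D:{G}, RW:{A,G} ∩→ {G}; cost 0
[col 1] DRUW: children DRW:{G}, U:{C} ∪→ {C,G}; cost 1
[col 1] BDRUWY: children BY:{A}, DRUW:{C,G} ∪→ {A,C,G}; cost 1
[col 2] BY: children B:{G}, Y:{C} ∪→ {C,G}; cost 1
[col 2] RW: children R:{T}, W:{T} ∩→ {T}; cost 0
[col 2] DRW: children D:{G}, RW:{T} ∪→ {G,T}; cost 1
[col 2] DRUW: children DRW:{G,T}, U:{G} ∩→ {G}; cost 0
[col 2] BDRUWY: children BY:{C,G}, DRUW:{G} ∩→ {G}; cost 0
[col 3] BY: children B:{A}, Y:{G} ∪→ {A,G}; cost 1
[col 3] RW: children R:{A}, W:{T} ∪→ {A,T}; cost 1
[col 3] DRW: children D:{T}, RW:{A,T} ∩→ {T}; cost 0
[col 3] DRUW: children DRW:{T}, U:{T} ∩→ {T}; cost 0
[col 3] BDRUWY: children BY:{A,G}, DRUW:{T} ∪→ {A,G,T}; cost 1
[col 4] BY: children B:{A}, Y:{T} ∪→ {A,T}; cost 1
[col 4] RW: children R:{A}, W:{T} ∪→ {A,T}; cost 1
[col 4] DRW: children D:{G}, RW:{A,T} ∪→ {A,G,T}; cost 1
[col 4] DRUW: children DRW:{A,G,T}, U:{C} ∪→ {A,C,G,T}; cost 1
[col 4] BDRUWY: children BY:{A,T}, DRUW:{A,C,G,T} ∩→ {A,T}; cost 0
per-site changes: [3, 3, 2, 3, 4]; total = 15

15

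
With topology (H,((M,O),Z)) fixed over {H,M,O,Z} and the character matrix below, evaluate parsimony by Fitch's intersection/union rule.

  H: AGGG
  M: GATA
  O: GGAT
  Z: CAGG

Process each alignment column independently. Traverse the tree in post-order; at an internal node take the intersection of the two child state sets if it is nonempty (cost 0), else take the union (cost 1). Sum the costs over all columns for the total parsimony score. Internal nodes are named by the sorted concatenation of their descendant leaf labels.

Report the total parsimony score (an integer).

8

MO@0: {G} ∩ {G} = {G} (intersection, +0)
MOZ@0: {G} ∪ {C} = {C,G} (union, +1)
HMOZ@0: {A} ∪ {C,G} = {A,C,G} (union, +1)
MO@1: {A} ∪ {G} = {A,G} (union, +1)
MOZ@1: {A,G} ∩ {A} = {A} (intersection, +0)
HMOZ@1: {G} ∪ {A} = {A,G} (union, +1)
MO@2: {T} ∪ {A} = {A,T} (union, +1)
MOZ@2: {A,T} ∪ {G} = {A,G,T} (union, +1)
HMOZ@2: {G} ∩ {A,G,T} = {G} (intersection, +0)
MO@3: {A} ∪ {T} = {A,T} (union, +1)
MOZ@3: {A,T} ∪ {G} = {A,G,T} (union, +1)
HMOZ@3: {G} ∩ {A,G,T} = {G} (intersection, +0)
per-site changes: [2, 2, 2, 2]; total = 8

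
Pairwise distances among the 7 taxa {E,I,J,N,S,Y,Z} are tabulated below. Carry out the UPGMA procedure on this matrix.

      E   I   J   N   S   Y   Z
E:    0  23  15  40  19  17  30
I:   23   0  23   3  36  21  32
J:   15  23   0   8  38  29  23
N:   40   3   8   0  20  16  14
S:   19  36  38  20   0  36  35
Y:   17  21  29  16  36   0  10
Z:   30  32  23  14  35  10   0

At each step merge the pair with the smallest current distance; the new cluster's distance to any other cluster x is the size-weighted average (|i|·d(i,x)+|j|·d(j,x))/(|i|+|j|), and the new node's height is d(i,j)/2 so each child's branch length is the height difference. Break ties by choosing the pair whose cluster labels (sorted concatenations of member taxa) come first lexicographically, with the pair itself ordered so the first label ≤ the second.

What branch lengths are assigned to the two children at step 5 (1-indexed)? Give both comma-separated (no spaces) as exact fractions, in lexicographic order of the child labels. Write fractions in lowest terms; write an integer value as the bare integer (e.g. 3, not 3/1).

step 1: merge (I,N) at d=3; branch lengths I→3/2, N→3/2; new cluster IN
  updated: d(E,IN)=63/2, d(IN,J)=31/2, d(IN,S)=28, d(IN,Y)=37/2, d(IN,Z)=23
step 2: merge (Y,Z) at d=10; branch lengths Y→5, Z→5; new cluster YZ
  updated: d(E,YZ)=47/2, d(IN,YZ)=83/4, d(J,YZ)=26, d(S,YZ)=71/2
step 3: merge (E,J) at d=15; branch lengths E→15/2, J→15/2; new cluster EJ
  updated: d(EJ,IN)=47/2, d(EJ,S)=57/2, d(EJ,YZ)=99/4
step 4: merge (IN,YZ) at d=83/4; branch lengths IN→71/8, YZ→43/8; new cluster INYZ
  updated: d(EJ,INYZ)=193/8, d(INYZ,S)=127/4
step 5: merge (EJ,INYZ) at d=193/8; branch lengths EJ→73/16, INYZ→27/16; new cluster EIJNYZ
  updated: d(EIJNYZ,S)=92/3
step 6: merge (EIJNYZ,S) at d=92/3; branch lengths EIJNYZ→157/48, S→46/3; new cluster EIJNSYZ
final tree: (((E:15/2,J:15/2):73/16,((I:3/2,N:3/2):71/8,(Y:5,Z:5):43/8):27/16):157/48,S:46/3)
total length: 3221/48

73/16,27/16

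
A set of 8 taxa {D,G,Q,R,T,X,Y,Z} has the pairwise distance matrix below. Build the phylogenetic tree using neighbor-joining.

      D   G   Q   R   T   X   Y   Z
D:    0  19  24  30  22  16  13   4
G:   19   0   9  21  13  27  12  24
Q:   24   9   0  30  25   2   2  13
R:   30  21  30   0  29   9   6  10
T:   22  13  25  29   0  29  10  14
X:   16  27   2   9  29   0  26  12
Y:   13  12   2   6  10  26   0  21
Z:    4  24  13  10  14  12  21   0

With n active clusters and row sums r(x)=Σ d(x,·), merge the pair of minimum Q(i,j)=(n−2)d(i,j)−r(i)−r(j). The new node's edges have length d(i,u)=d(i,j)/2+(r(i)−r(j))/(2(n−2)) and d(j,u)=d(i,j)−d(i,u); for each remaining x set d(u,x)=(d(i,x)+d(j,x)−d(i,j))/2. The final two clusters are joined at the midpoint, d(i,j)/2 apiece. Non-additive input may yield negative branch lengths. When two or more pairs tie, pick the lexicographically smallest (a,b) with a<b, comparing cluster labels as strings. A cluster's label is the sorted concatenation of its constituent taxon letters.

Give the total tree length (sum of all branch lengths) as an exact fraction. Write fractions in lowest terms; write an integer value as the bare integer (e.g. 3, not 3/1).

49

step 1: merge (Q,X) at d=2, Q=-214; branch lengths Q→-1/3, X→7/3; new cluster QX
  updated: d(D,QX)=19, d(G,QX)=17, d(QX,R)=37/2, d(QX,T)=26, d(QX,Y)=13, d(QX,Z)=23/2
step 2: merge (D,Z) at d=4, Q=-343/2; branch lengths D→17/4, Z→-1/4; new cluster DZ
  updated: d(DZ,G)=39/2, d(DZ,QX)=53/4, d(DZ,R)=18, d(DZ,T)=16, d(DZ,Y)=15
step 3: merge (G,T) at d=13, Q=-249/2; branch lengths G→81/16, T→127/16; new cluster GT
  updated: d(DZ,GT)=45/4, d(GT,QX)=15, d(GT,R)=37/2, d(GT,Y)=9/2
step 4: merge (R,Y) at d=6, Q=-163/2; branch lengths R→27/4, Y→-3/4; new cluster RY
  updated: d(DZ,RY)=27/2, d(GT,RY)=17/2, d(QX,RY)=51/4
step 5: merge (DZ,QX) at d=53/4, Q=-105/2; branch lengths DZ→47/8, QX→59/8; new cluster DQXZ
  updated: d(DQXZ,GT)=13/2, d(DQXZ,RY)=13/2
step 6: merge (DQXZ,GT) at d=13/2, Q=-43/2; branch lengths DQXZ→9/4, GT→17/4; new cluster DGQTXZ
  updated: d(DGQTXZ,RY)=17/4
step 7: merge (DGQTXZ,RY) at d=17/4; branch lengths DGQTXZ→17/8, RY→17/8; new cluster DGQRTXYZ
final tree: ((((D:17/4,Z:-1/4):47/8,(Q:-1/3,X:7/3):59/8):9/4,(G:81/16,T:127/16):17/4):17/8,(R:27/4,Y:-3/4):17/8)
total length: 49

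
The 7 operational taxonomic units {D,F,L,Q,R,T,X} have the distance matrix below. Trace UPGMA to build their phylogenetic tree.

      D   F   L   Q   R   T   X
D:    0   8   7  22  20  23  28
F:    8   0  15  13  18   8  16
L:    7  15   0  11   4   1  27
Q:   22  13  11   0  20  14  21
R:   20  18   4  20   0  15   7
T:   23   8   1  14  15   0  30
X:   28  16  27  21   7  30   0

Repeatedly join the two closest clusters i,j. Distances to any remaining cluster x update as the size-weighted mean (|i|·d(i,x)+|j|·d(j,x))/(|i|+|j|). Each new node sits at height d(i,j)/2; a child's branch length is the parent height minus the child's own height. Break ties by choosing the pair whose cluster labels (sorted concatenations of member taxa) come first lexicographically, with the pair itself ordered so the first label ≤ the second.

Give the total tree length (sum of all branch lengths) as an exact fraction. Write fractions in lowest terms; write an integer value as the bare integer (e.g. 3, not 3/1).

iteration 1: select L,T (d=1); attach at lengths (1/2, 1/2); label the merged cluster LT
  updated: d(D,LT)=15, d(F,LT)=23/2, d(LT,Q)=25/2, d(LT,R)=19/2, d(LT,X)=57/2
iteration 2: select R,X (d=7); attach at lengths (7/2, 7/2); label the merged cluster RX
  updated: d(D,RX)=24, d(F,RX)=17, d(LT,RX)=19, d(Q,RX)=41/2
iteration 3: select D,F (d=8); attach at lengths (4, 4); label the merged cluster DF
  updated: d(DF,LT)=53/4, d(DF,Q)=35/2, d(DF,RX)=41/2
iteration 4: select LT,Q (d=25/2); attach at lengths (23/4, 25/4); label the merged cluster LQT
  updated: d(DF,LQT)=44/3, d(LQT,RX)=39/2
iteration 5: select DF,LQT (d=44/3); attach at lengths (10/3, 13/12); label the merged cluster DFLQT
  updated: d(DFLQT,RX)=199/10
iteration 6: select DFLQT,RX (d=199/10); attach at lengths (157/60, 129/20); label the merged cluster DFLQRTX
final tree: (((D:4,F:4):10/3,((L:1/2,T:1/2):23/4,Q:25/4):13/12):157/60,(R:7/2,X:7/2):129/20)
total length: 2489/60

2489/60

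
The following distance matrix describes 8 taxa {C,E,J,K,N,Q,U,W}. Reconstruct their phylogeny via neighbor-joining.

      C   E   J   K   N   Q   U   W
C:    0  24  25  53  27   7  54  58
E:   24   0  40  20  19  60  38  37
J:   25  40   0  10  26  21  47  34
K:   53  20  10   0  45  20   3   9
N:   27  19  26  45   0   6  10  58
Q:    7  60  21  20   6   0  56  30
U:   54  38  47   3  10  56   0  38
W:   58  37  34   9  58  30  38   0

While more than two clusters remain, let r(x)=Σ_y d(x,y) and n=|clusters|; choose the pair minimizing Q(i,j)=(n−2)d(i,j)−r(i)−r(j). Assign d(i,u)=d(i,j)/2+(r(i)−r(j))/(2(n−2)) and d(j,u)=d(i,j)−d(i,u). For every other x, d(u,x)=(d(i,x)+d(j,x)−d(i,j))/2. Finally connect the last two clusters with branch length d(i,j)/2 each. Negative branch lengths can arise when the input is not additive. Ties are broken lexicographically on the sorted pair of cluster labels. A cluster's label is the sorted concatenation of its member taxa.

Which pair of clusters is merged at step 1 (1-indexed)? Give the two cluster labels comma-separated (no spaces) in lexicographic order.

C,Q

step 1: merge (C,Q) at d=7, Q=-406; branch lengths C→15/2, Q→-1/2; new cluster CQ
  updated: d(CQ,E)=77/2, d(CQ,J)=39/2, d(CQ,K)=33, d(CQ,N)=13, d(CQ,U)=103/2, d(CQ,W)=81/2
step 2: merge (N,U) at d=10, Q=-617/2; branch lengths N→67/20, U→133/20; new cluster NU
  updated: d(CQ,NU)=109/4, d(E,NU)=47/2, d(J,NU)=63/2, d(K,NU)=19, d(NU,W)=43
step 3: merge (K,W) at d=9, Q=-437/2; branch lengths K→-73/16, W→217/16; new cluster KW
  updated: d(CQ,KW)=129/4, d(E,KW)=24, d(J,KW)=35/2, d(KW,NU)=53/2
step 4: merge (CQ,J) at d=39/2, Q=-335/2; branch lengths CQ→45/4, J→33/4; new cluster CJQ
  updated: d(CJQ,E)=59/2, d(CJQ,KW)=121/8, d(CJQ,NU)=157/8
step 5: merge (CJQ,KW) at d=121/8, Q=-797/8; branch lengths CJQ→231/32, KW→253/32; new cluster CJKQW
  updated: d(CJKQW,E)=307/16, d(CJKQW,NU)=31/2
step 6: merge (CJKQW,E) at d=307/16, Q=-931/16; branch lengths CJKQW→179/32, E→435/32; new cluster CEJKQW
  updated: d(CEJKQW,NU)=317/32
step 7: merge (CEJKQW,NU) at d=317/32; branch lengths CEJKQW→317/64, NU→317/64; new cluster CEJKNQUW
final tree: (((((C:15/2,Q:-1/2):45/4,J:33/4):231/32,(K:-73/16,W:217/16):253/32):179/32,E:435/32):317/64,(N:67/20,U:133/20):317/64)
total length: 2871/32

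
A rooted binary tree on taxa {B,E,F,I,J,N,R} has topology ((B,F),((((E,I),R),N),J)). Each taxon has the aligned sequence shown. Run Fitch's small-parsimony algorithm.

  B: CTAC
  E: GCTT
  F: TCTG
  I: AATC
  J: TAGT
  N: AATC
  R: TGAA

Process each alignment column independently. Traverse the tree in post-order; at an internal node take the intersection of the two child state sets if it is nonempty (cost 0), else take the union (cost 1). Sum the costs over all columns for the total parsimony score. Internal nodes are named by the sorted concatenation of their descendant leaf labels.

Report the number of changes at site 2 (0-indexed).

site 0, node BF: B={C} ∪ F={T} → {C,T} (+1)
site 0, node EI: E={G} ∪ I={A} → {A,G} (+1)
site 0, node EIR: EI={A,G} ∪ R={T} → {A,G,T} (+1)
site 0, node EINR: EIR={A,G,T} ∩ N={A} → {A} (+0)
site 0, node EIJNR: EINR={A} ∪ J={T} → {A,T} (+1)
site 0, node BEFIJNR: BF={C,T} ∩ EIJNR={A,T} → {T} (+0)
site 1, node BF: B={T} ∪ F={C} → {C,T} (+1)
site 1, node EI: E={C} ∪ I={A} → {A,C} (+1)
site 1, node EIR: EI={A,C} ∪ R={G} → {A,C,G} (+1)
site 1, node EINR: EIR={A,C,G} ∩ N={A} → {A} (+0)
site 1, node EIJNR: EINR={A} ∩ J={A} → {A} (+0)
site 1, node BEFIJNR: BF={C,T} ∪ EIJNR={A} → {A,C,T} (+1)
site 2, node BF: B={A} ∪ F={T} → {A,T} (+1)
site 2, node EI: E={T} ∩ I={T} → {T} (+0)
site 2, node EIR: EI={T} ∪ R={A} → {A,T} (+1)
site 2, node EINR: EIR={A,T} ∩ N={T} → {T} (+0)
site 2, node EIJNR: EINR={T} ∪ J={G} → {G,T} (+1)
site 2, node BEFIJNR: BF={A,T} ∩ EIJNR={G,T} → {T} (+0)
site 3, node BF: B={C} ∪ F={G} → {C,G} (+1)
site 3, node EI: E={T} ∪ I={C} → {C,T} (+1)
site 3, node EIR: EI={C,T} ∪ R={A} → {A,C,T} (+1)
site 3, node EINR: EIR={A,C,T} ∩ N={C} → {C} (+0)
site 3, node EIJNR: EINR={C} ∪ J={T} → {C,T} (+1)
site 3, node BEFIJNR: BF={C,G} ∩ EIJNR={C,T} → {C} (+0)
per-site changes: [4, 4, 3, 4]; total = 15

3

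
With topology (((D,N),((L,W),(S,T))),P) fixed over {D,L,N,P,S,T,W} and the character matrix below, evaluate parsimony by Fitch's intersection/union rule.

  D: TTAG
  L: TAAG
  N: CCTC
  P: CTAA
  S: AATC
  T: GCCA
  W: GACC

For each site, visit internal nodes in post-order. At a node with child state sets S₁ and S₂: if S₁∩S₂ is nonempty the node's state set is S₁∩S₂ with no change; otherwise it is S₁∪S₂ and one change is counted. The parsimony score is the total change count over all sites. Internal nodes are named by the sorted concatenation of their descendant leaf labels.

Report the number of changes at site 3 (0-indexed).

4

site 0, node DN: D={T} ∪ N={C} → {C,T} (+1)
site 0, node LW: L={T} ∪ W={G} → {G,T} (+1)
site 0, node ST: S={A} ∪ T={G} → {A,G} (+1)
site 0, node LSTW: LW={G,T} ∩ ST={A,G} → {G} (+0)
site 0, node DLNSTW: DN={C,T} ∪ LSTW={G} → {C,G,T} (+1)
site 0, node DLNPSTW: DLNSTW={C,G,T} ∩ P={C} → {C} (+0)
site 1, node DN: D={T} ∪ N={C} → {C,T} (+1)
site 1, node LW: L={A} ∩ W={A} → {A} (+0)
site 1, node ST: S={A} ∪ T={C} → {A,C} (+1)
site 1, node LSTW: LW={A} ∩ ST={A,C} → {A} (+0)
site 1, node DLNSTW: DN={C,T} ∪ LSTW={A} → {A,C,T} (+1)
site 1, node DLNPSTW: DLNSTW={A,C,T} ∩ P={T} → {T} (+0)
site 2, node DN: D={A} ∪ N={T} → {A,T} (+1)
site 2, node LW: L={A} ∪ W={C} → {A,C} (+1)
site 2, node ST: S={T} ∪ T={C} → {C,T} (+1)
site 2, node LSTW: LW={A,C} ∩ ST={C,T} → {C} (+0)
site 2, node DLNSTW: DN={A,T} ∪ LSTW={C} → {A,C,T} (+1)
site 2, node DLNPSTW: DLNSTW={A,C,T} ∩ P={A} → {A} (+0)
site 3, node DN: D={G} ∪ N={C} → {C,G} (+1)
site 3, node LW: L={G} ∪ W={C} → {C,G} (+1)
site 3, node ST: S={C} ∪ T={A} → {A,C} (+1)
site 3, node LSTW: LW={C,G} ∩ ST={A,C} → {C} (+0)
site 3, node DLNSTW: DN={C,G} ∩ LSTW={C} → {C} (+0)
site 3, node DLNPSTW: DLNSTW={C} ∪ P={A} → {A,C} (+1)
per-site changes: [4, 3, 4, 4]; total = 15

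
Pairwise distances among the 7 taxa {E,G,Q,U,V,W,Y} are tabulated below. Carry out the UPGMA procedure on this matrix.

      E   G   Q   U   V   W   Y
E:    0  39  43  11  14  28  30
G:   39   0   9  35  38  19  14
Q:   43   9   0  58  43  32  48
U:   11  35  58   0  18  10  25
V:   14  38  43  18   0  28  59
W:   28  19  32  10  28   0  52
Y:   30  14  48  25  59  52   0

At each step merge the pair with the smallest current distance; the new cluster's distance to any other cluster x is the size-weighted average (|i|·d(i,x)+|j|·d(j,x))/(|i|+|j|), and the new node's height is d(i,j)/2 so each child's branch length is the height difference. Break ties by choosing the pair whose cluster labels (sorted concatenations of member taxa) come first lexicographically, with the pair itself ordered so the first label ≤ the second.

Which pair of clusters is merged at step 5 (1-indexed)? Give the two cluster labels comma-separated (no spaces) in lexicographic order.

GQ,Y

step 1: merge (G,Q) at d=9; branch lengths G→9/2, Q→9/2; new cluster GQ
  updated: d(E,GQ)=41, d(GQ,U)=93/2, d(GQ,V)=81/2, d(GQ,W)=51/2, d(GQ,Y)=31
step 2: merge (U,W) at d=10; branch lengths U→5, W→5; new cluster UW
  updated: d(E,UW)=39/2, d(GQ,UW)=36, d(UW,V)=23, d(UW,Y)=77/2
step 3: merge (E,V) at d=14; branch lengths E→7, V→7; new cluster EV
  updated: d(EV,GQ)=163/4, d(EV,UW)=85/4, d(EV,Y)=89/2
step 4: merge (EV,UW) at d=85/4; branch lengths EV→29/8, UW→45/8; new cluster EUVW
  updated: d(EUVW,GQ)=307/8, d(EUVW,Y)=83/2
step 5: merge (GQ,Y) at d=31; branch lengths GQ→11, Y→31/2; new cluster GQY
  updated: d(EUVW,GQY)=473/12
step 6: merge (EUVW,GQY) at d=473/12; branch lengths EUVW→109/12, GQY→101/24; new cluster EGQUVWY
final tree: (((E:7,V:7):29/8,(U:5,W:5):45/8):109/12,((G:9/2,Q:9/2):11,Y:31/2):101/24)
total length: 1969/24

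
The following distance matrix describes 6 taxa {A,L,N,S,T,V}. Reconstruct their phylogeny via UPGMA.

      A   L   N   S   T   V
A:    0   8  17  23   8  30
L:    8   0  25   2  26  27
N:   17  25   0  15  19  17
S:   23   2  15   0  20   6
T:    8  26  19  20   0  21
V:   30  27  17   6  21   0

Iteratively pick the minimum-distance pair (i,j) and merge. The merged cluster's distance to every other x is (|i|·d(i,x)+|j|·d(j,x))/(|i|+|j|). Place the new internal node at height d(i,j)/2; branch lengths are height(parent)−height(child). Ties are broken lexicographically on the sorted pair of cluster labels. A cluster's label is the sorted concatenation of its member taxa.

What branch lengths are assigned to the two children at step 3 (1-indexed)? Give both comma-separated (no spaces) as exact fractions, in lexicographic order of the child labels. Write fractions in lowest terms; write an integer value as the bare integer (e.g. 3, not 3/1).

29/4,33/4

iteration 1: select L,S (d=2); attach at lengths (1, 1); label the merged cluster LS
  updated: d(A,LS)=31/2, d(LS,N)=20, d(LS,T)=23, d(LS,V)=33/2
iteration 2: select A,T (d=8); attach at lengths (4, 4); label the merged cluster AT
  updated: d(AT,LS)=77/4, d(AT,N)=18, d(AT,V)=51/2
iteration 3: select LS,V (d=33/2); attach at lengths (29/4, 33/4); label the merged cluster LSV
  updated: d(AT,LSV)=64/3, d(LSV,N)=19
iteration 4: select AT,N (d=18); attach at lengths (5, 9); label the merged cluster ANT
  updated: d(ANT,LSV)=185/9
iteration 5: select ANT,LSV (d=185/9); attach at lengths (23/18, 73/36); label the merged cluster ALNSTV
final tree: (((A:4,T:4):5,N:9):23/18,((L:1,S:1):29/4,V:33/4):73/36)
total length: 1541/36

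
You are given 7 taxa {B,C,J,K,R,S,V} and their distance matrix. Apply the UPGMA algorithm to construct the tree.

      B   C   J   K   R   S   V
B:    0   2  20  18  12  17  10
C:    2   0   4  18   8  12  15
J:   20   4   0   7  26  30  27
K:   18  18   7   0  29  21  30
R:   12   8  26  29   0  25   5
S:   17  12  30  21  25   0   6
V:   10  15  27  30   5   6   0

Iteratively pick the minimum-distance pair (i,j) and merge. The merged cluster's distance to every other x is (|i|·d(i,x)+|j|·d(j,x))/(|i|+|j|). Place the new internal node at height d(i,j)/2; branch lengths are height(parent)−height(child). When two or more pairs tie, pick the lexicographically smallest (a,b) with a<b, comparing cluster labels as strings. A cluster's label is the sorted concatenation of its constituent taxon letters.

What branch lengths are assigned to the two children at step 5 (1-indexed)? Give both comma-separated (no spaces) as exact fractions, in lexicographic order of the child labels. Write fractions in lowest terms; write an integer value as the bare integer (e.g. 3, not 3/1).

15/8,15/2

1. join B+C (d=2) ⇒ BC; edges |B|=1, |C|=1
  updated: d(BC,J)=12, d(BC,K)=18, d(BC,R)=10, d(BC,S)=29/2, d(BC,V)=25/2
2. join R+V (d=5) ⇒ RV; edges |R|=5/2, |V|=5/2
  updated: d(BC,RV)=45/4, d(J,RV)=53/2, d(K,RV)=59/2, d(RV,S)=31/2
3. join J+K (d=7) ⇒ JK; edges |J|=7/2, |K|=7/2
  updated: d(BC,JK)=15, d(JK,RV)=28, d(JK,S)=51/2
4. join BC+RV (d=45/4) ⇒ BCRV; edges |BC|=37/8, |RV|=25/8
  updated: d(BCRV,JK)=43/2, d(BCRV,S)=15
5. join BCRV+S (d=15) ⇒ BCRSV; edges |BCRV|=15/8, |S|=15/2
  updated: d(BCRSV,JK)=223/10
6. join BCRSV+JK (d=223/10) ⇒ BCJKRSV; edges |BCRSV|=73/20, |JK|=153/20
final tree: ((((B:1,C:1):37/8,(R:5/2,V:5/2):25/8):15/8,S:15/2):73/20,(J:7/2,K:7/2):153/20)
total length: 1697/40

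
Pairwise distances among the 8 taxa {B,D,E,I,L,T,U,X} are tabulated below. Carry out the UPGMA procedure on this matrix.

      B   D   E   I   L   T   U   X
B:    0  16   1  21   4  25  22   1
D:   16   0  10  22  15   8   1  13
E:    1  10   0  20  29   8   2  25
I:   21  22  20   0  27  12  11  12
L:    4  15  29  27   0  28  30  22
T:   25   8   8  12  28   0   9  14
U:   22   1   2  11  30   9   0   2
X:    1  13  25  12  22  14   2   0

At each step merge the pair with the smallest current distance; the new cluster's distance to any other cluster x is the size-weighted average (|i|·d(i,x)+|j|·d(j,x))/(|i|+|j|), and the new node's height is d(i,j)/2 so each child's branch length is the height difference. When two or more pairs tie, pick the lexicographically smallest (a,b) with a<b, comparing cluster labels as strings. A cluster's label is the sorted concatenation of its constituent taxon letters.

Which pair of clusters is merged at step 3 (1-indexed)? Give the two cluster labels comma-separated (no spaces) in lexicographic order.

DU,X

iteration 1: select B,E (d=1); attach at lengths (1/2, 1/2); label the merged cluster BE
  updated: d(BE,D)=13, d(BE,I)=41/2, d(BE,L)=33/2, d(BE,T)=33/2, d(BE,U)=12, d(BE,X)=13
iteration 2: select D,U (d=1); attach at lengths (1/2, 1/2); label the merged cluster DU
  updated: d(BE,DU)=25/2, d(DU,I)=33/2, d(DU,L)=45/2, d(DU,T)=17/2, d(DU,X)=15/2
iteration 3: select DU,X (d=15/2); attach at lengths (13/4, 15/4); label the merged cluster DUX
  updated: d(BE,DUX)=38/3, d(DUX,I)=15, d(DUX,L)=67/3, d(DUX,T)=31/3
iteration 4: select DUX,T (d=31/3); attach at lengths (17/12, 31/6); label the merged cluster DTUX
  updated: d(BE,DTUX)=109/8, d(DTUX,I)=57/4, d(DTUX,L)=95/4
iteration 5: select BE,DTUX (d=109/8); attach at lengths (101/16, 79/48); label the merged cluster BDETUX
  updated: d(BDETUX,I)=49/3, d(BDETUX,L)=64/3
iteration 6: select BDETUX,I (d=49/3); attach at lengths (65/48, 49/6); label the merged cluster BDEITUX
  updated: d(BDEITUX,L)=155/7
iteration 7: select BDEITUX,L (d=155/7); attach at lengths (61/21, 155/14); label the merged cluster BDEILTUX
final tree: ((((B:1/2,E:1/2):101/16,(((D:1/2,U:1/2):13/4,X:15/4):17/12,T:31/6):79/48):65/48,I:49/6):61/21,L:155/14)
total length: 15805/336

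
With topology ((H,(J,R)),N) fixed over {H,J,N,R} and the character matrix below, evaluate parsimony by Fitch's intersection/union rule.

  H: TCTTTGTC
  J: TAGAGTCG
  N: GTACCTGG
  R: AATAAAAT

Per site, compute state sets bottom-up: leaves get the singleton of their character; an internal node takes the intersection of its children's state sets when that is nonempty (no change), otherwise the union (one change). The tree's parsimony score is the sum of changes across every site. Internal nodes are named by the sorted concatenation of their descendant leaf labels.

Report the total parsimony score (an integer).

18

JR@0: {T} ∪ {A} = {A,T} (union, +1)
HJR@0: {T} ∩ {A,T} = {T} (intersection, +0)
HJNR@0: {T} ∪ {G} = {G,T} (union, +1)
JR@1: {A} ∩ {A} = {A} (intersection, +0)
HJR@1: {C} ∪ {A} = {A,C} (union, +1)
HJNR@1: {A,C} ∪ {T} = {A,C,T} (union, +1)
JR@2: {G} ∪ {T} = {G,T} (union, +1)
HJR@2: {T} ∩ {G,T} = {T} (intersection, +0)
HJNR@2: {T} ∪ {A} = {A,T} (union, +1)
JR@3: {A} ∩ {A} = {A} (intersection, +0)
HJR@3: {T} ∪ {A} = {A,T} (union, +1)
HJNR@3: {A,T} ∪ {C} = {A,C,T} (union, +1)
JR@4: {G} ∪ {A} = {A,G} (union, +1)
HJR@4: {T} ∪ {A,G} = {A,G,T} (union, +1)
HJNR@4: {A,G,T} ∪ {C} = {A,C,G,T} (union, +1)
JR@5: {T} ∪ {A} = {A,T} (union, +1)
HJR@5: {G} ∪ {A,T} = {A,G,T} (union, +1)
HJNR@5: {A,G,T} ∩ {T} = {T} (intersection, +0)
JR@6: {C} ∪ {A} = {A,C} (union, +1)
HJR@6: {T} ∪ {A,C} = {A,C,T} (union, +1)
HJNR@6: {A,C,T} ∪ {G} = {A,C,G,T} (union, +1)
JR@7: {G} ∪ {T} = {G,T} (union, +1)
HJR@7: {C} ∪ {G,T} = {C,G,T} (union, +1)
HJNR@7: {C,G,T} ∩ {G} = {G} (intersection, +0)
per-site changes: [2, 2, 2, 2, 3, 2, 3, 2]; total = 18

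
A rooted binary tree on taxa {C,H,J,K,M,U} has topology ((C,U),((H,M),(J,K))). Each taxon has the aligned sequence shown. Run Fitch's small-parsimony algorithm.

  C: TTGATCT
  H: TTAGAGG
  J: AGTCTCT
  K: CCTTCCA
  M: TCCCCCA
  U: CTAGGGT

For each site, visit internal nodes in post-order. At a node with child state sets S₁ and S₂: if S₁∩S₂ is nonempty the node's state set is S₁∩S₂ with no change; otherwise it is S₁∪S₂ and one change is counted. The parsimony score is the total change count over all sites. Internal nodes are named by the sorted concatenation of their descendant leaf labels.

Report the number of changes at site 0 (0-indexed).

[col 0] CU: children C:{T}, U:{C} ∪→ {C,T}; cost 1
[col 0] HM: children H:{T}, M:{T} ∩→ {T}; cost 0
[col 0] JK: children J:{A}, K:{C} ∪→ {A,C}; cost 1
[col 0] HJKM: children HM:{T}, JK:{A,C} ∪→ {A,C,T}; cost 1
[col 0] CHJKMU: children CU:{C,T}, HJKM:{A,C,T} ∩→ {C,T}; cost 0
[col 1] CU: children C:{T}, U:{T} ∩→ {T}; cost 0
[col 1] HM: children H:{T}, M:{C} ∪→ {C,T}; cost 1
[col 1] JK: children J:{G}, K:{C} ∪→ {C,G}; cost 1
[col 1] HJKM: children HM:{C,T}, JK:{C,G} ∩→ {C}; cost 0
[col 1] CHJKMU: children CU:{T}, HJKM:{C} ∪→ {C,T}; cost 1
[col 2] CU: children C:{G}, U:{A} ∪→ {A,G}; cost 1
[col 2] HM: children H:{A}, M:{C} ∪→ {A,C}; cost 1
[col 2] JK: children J:{T}, K:{T} ∩→ {T}; cost 0
[col 2] HJKM: children HM:{A,C}, JK:{T} ∪→ {A,C,T}; cost 1
[col 2] CHJKMU: children CU:{A,G}, HJKM:{A,C,T} ∩→ {A}; cost 0
[col 3] CU: children C:{A}, U:{G} ∪→ {A,G}; cost 1
[col 3] HM: children H:{G}, M:{C} ∪→ {C,G}; cost 1
[col 3] JK: children J:{C}, K:{T} ∪→ {C,T}; cost 1
[col 3] HJKM: children HM:{C,G}, JK:{C,T} ∩→ {C}; cost 0
[col 3] CHJKMU: children CU:{A,G}, HJKM:{C} ∪→ {A,C,G}; cost 1
[col 4] CU: children C:{T}, U:{G} ∪→ {G,T}; cost 1
[col 4] HM: children H:{A}, M:{C} ∪→ {A,C}; cost 1
[col 4] JK: children J:{T}, K:{C} ∪→ {C,T}; cost 1
[col 4] HJKM: children HM:{A,C}, JK:{C,T} ∩→ {C}; cost 0
[col 4] CHJKMU: children CU:{G,T}, HJKM:{C} ∪→ {C,G,T}; cost 1
[col 5] CU: children C:{C}, U:{G} ∪→ {C,G}; cost 1
[col 5] HM: children H:{G}, M:{C} ∪→ {C,G}; cost 1
[col 5] JK: children J:{C}, K:{C} ∩→ {C}; cost 0
[col 5] HJKM: children HM:{C,G}, JK:{C} ∩→ {C}; cost 0
[col 5] CHJKMU: children CU:{C,G}, HJKM:{C} ∩→ {C}; cost 0
[col 6] CU: children C:{T}, U:{T} ∩→ {T}; cost 0
[col 6] HM: children H:{G}, M:{A} ∪→ {A,G}; cost 1
[col 6] JK: children J:{T}, K:{A} ∪→ {A,T}; cost 1
[col 6] HJKM: children HM:{A,G}, JK:{A,T} ∩→ {A}; cost 0
[col 6] CHJKMU: children CU:{T}, HJKM:{A} ∪→ {A,T}; cost 1
per-site changes: [3, 3, 3, 4, 4, 2, 3]; total = 22

3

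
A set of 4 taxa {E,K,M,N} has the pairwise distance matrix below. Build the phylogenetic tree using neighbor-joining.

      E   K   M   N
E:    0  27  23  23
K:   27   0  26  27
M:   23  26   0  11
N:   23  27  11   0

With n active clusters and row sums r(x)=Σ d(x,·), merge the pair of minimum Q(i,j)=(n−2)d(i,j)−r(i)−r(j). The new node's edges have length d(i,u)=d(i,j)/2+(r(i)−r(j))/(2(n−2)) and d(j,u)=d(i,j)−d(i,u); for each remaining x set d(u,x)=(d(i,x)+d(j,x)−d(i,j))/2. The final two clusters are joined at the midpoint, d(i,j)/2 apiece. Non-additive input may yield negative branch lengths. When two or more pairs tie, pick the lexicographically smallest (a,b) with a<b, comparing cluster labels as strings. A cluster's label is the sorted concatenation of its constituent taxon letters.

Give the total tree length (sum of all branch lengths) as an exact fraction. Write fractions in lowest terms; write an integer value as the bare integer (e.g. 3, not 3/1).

175/4

1. join E+K (d=27, Q=-99) ⇒ EK; edges |E|=47/4, |K|=61/4
  updated: d(EK,M)=11, d(EK,N)=23/2
2. join EK+M (d=11, Q=-67/2) ⇒ EKM; edges |EK|=23/4, |M|=21/4
  updated: d(EKM,N)=23/4
3. join EKM+N (d=23/4) ⇒ EKMN; edges |EKM|=23/8, |N|=23/8
final tree: (((E:47/4,K:61/4):23/4,M:21/4):23/8,N:23/8)
total length: 175/4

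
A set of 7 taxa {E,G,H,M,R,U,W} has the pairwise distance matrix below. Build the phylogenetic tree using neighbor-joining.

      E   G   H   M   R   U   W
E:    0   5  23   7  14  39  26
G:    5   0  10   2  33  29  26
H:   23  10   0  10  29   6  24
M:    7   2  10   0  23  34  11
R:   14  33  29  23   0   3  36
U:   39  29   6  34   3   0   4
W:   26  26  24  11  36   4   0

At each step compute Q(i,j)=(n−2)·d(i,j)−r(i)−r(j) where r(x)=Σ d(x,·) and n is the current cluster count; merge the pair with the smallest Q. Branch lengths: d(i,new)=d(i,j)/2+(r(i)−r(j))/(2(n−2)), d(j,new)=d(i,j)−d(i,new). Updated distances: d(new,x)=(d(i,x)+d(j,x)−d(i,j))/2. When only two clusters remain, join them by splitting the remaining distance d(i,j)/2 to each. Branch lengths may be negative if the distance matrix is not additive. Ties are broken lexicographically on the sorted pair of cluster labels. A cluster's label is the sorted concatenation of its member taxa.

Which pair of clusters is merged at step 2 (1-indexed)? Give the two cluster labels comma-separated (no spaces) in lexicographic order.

RU,W

1. join R+U (d=3, Q=-238) ⇒ RU; edges |R|=19/5, |U|=-4/5
  updated: d(E,RU)=25, d(G,RU)=59/2, d(H,RU)=16, d(M,RU)=27, d(RU,W)=37/2
2. join RU+W (d=37/2, Q=-295/2) ⇒ RUW; edges |RU|=169/16, |W|=127/16
  updated: d(E,RUW)=65/4, d(G,RUW)=37/2, d(H,RUW)=43/4, d(M,RUW)=39/4
3. join H+RUW (d=43/4, Q=-307/4) ⇒ HRUW; edges |H|=41/8, |RUW|=45/8
  updated: d(E,HRUW)=57/4, d(G,HRUW)=71/8, d(HRUW,M)=9/2
4. join E+G (d=5, Q=-257/8) ⇒ EG; edges |E|=163/32, |G|=-3/32
  updated: d(EG,HRUW)=145/16, d(EG,M)=2
5. join EG+HRUW (d=145/16, Q=-249/16) ⇒ EGHRUW; edges |EG|=105/32, |HRUW|=185/32
  updated: d(EGHRUW,M)=-41/32
6. join EGHRUW+M (d=-41/32) ⇒ EGHMRUW; edges |EGHRUW|=-41/64, |M|=-41/64
final tree: (((E:163/32,G:-3/32):105/32,(H:41/8,((R:19/5,U:-4/5):169/16,W:127/16):45/8):185/32):-41/64,M:-41/64)
total length: 1441/32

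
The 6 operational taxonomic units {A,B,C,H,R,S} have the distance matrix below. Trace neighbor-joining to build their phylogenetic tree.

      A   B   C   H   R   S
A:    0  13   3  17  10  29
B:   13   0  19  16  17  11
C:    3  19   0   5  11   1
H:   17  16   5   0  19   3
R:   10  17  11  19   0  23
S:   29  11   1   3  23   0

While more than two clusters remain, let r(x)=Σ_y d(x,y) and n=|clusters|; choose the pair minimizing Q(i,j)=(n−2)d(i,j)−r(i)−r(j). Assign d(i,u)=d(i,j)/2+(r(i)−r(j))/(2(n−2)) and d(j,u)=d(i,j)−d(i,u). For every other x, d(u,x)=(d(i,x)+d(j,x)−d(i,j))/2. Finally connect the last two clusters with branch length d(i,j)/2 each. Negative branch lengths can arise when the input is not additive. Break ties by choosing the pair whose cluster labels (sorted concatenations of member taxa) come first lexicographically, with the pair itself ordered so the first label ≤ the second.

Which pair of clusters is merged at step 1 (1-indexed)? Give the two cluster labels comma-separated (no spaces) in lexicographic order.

step 1: merge (H,S) at d=3, Q=-115; branch lengths H→5/8, S→19/8; new cluster HS
  updated: d(A,HS)=43/2, d(B,HS)=12, d(C,HS)=3/2, d(HS,R)=39/2
step 2: merge (C,HS) at d=3/2, Q=-169/2; branch lengths C→-31/12, HS→49/12; new cluster CHS
  updated: d(A,CHS)=23/2, d(B,CHS)=59/4, d(CHS,R)=29/2
step 3: merge (A,R) at d=10, Q=-56; branch lengths A→13/4, R→27/4; new cluster AR
  updated: d(AR,B)=10, d(AR,CHS)=8
step 4: merge (AR,B) at d=10, Q=-131/4; branch lengths AR→13/8, B→67/8; new cluster ABR
  updated: d(ABR,CHS)=51/8
step 5: merge (ABR,CHS) at d=51/8; branch lengths ABR→51/16, CHS→51/16; new cluster ABCHRS
final tree: (((A:13/4,R:27/4):13/8,B:67/8):51/16,(C:-31/12,(H:5/8,S:19/8):49/12):51/16)
total length: 247/8

H,S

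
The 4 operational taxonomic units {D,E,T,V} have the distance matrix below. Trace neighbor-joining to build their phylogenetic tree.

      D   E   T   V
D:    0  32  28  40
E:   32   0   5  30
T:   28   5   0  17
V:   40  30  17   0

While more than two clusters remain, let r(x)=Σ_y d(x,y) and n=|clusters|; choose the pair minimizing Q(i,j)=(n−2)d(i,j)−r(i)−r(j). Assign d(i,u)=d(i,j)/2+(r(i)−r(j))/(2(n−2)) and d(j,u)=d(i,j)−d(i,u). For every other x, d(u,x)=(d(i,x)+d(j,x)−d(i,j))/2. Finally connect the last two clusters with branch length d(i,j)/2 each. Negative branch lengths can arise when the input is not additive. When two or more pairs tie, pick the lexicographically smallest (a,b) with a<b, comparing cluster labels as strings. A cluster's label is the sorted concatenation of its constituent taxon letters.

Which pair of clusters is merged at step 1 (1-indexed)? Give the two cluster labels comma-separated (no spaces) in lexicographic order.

step 1: merge (D,V) at d=40, Q=-107; branch lengths D→93/4, V→67/4; new cluster DV
  updated: d(DV,E)=11, d(DV,T)=5/2
step 2: merge (DV,E) at d=11, Q=-37/2; branch lengths DV→17/4, E→27/4; new cluster DEV
  updated: d(DEV,T)=-7/4
step 3: merge (DEV,T) at d=-7/4; branch lengths DEV→-7/8, T→-7/8; new cluster DETV
final tree: (((D:93/4,V:67/4):17/4,E:27/4):-7/8,T:-7/8)
total length: 197/4

D,V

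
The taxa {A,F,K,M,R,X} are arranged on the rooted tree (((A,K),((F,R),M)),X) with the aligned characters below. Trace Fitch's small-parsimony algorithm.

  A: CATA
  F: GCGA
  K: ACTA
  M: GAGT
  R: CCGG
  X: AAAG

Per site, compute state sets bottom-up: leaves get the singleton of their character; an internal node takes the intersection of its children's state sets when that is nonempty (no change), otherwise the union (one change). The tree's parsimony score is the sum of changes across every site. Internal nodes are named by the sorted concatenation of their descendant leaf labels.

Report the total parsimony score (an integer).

[col 0] AK: children A:{C}, K:{A} ∪→ {A,C}; cost 1
[col 0] FR: children F:{G}, R:{C} ∪→ {C,G}; cost 1
[col 0] FMR: children FR:{C,G}, M:{G} ∩→ {G}; cost 0
[col 0] AFKMR: children AK:{A,C}, FMR:{G} ∪→ {A,C,G}; cost 1
[col 0] AFKMRX: children AFKMR:{A,C,G}, X:{A} ∩→ {A}; cost 0
[col 1] AK: children A:{A}, K:{C} ∪→ {A,C}; cost 1
[col 1] FR: children F:{C}, R:{C} ∩→ {C}; cost 0
[col 1] FMR: children FR:{C}, M:{A} ∪→ {A,C}; cost 1
[col 1] AFKMR: children AK:{A,C}, FMR:{A,C} ∩→ {A,C}; cost 0
[col 1] AFKMRX: children AFKMR:{A,C}, X:{A} ∩→ {A}; cost 0
[col 2] AK: children A:{T}, K:{T} ∩→ {T}; cost 0
[col 2] FR: children F:{G}, R:{G} ∩→ {G}; cost 0
[col 2] FMR: children FR:{G}, M:{G} ∩→ {G}; cost 0
[col 2] AFKMR: children AK:{T}, FMR:{G} ∪→ {G,T}; cost 1
[col 2] AFKMRX: children AFKMR:{G,T}, X:{A} ∪→ {A,G,T}; cost 1
[col 3] AK: children A:{A}, K:{A} ∩→ {A}; cost 0
[col 3] FR: children F:{A}, R:{G} ∪→ {A,G}; cost 1
[col 3] FMR: children FR:{A,G}, M:{T} ∪→ {A,G,T}; cost 1
[col 3] AFKMR: children AK:{A}, FMR:{A,G,T} ∩→ {A}; cost 0
[col 3] AFKMRX: children AFKMR:{A}, X:{G} ∪→ {A,G}; cost 1
per-site changes: [3, 2, 2, 3]; total = 10

10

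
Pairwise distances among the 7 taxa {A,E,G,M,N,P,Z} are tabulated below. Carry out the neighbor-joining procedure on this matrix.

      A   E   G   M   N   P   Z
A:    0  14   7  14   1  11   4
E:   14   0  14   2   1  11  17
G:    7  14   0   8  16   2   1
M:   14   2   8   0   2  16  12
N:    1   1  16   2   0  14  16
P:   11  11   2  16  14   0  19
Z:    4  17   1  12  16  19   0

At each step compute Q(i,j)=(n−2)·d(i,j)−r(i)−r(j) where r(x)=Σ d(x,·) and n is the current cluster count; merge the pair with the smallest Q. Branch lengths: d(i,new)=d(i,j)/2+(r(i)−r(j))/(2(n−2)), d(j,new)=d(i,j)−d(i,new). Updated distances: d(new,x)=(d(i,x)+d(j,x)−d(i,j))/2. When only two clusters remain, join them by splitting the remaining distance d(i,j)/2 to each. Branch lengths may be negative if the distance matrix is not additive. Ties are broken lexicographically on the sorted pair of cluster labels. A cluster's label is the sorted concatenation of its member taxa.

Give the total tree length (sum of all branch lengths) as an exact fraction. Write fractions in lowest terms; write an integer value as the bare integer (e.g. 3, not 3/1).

step 1: merge (G,Z) at d=1, Q=-112; branch lengths G→-8/5, Z→13/5; new cluster GZ
  updated: d(A,GZ)=5, d(E,GZ)=15, d(GZ,M)=19/2, d(GZ,N)=31/2, d(GZ,P)=10
step 2: merge (A,GZ) at d=5, Q=-80; branch lengths A→5/4, GZ→15/4; new cluster AGZ
  updated: d(AGZ,E)=12, d(AGZ,M)=37/4, d(AGZ,N)=23/4, d(AGZ,P)=8
step 3: merge (AGZ,P) at d=8, Q=-60; branch lengths AGZ→5/3, P→19/3; new cluster AGPZ
  updated: d(AGPZ,E)=15/2, d(AGPZ,M)=69/8, d(AGPZ,N)=47/8
step 4: merge (AGPZ,N) at d=47/8, Q=-153/8; branch lengths AGPZ→199/32, N→-11/32; new cluster AGNPZ
  updated: d(AGNPZ,E)=21/16, d(AGNPZ,M)=19/8
step 5: merge (AGNPZ,E) at d=21/16, Q=-91/16; branch lengths AGNPZ→27/32, E→15/32; new cluster AEGNPZ
  updated: d(AEGNPZ,M)=49/32
step 6: merge (AEGNPZ,M) at d=49/32; branch lengths AEGNPZ→49/64, M→49/64; new cluster AEGMNPZ
final tree: (((((A:5/4,(G:-8/5,Z:13/5):15/4):5/3,P:19/3):199/32,N:-11/32):27/32,E:15/32):49/64,M:49/64)
total length: 727/32

727/32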